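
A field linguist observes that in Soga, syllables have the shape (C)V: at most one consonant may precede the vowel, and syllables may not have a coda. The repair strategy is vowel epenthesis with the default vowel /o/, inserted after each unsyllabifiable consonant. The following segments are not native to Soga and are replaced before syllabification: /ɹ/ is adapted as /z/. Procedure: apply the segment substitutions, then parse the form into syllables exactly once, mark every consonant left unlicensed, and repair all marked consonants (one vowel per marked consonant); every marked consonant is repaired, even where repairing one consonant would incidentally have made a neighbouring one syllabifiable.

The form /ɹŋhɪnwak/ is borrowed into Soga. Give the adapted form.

Substitution: /ɹ/ → /z/, giving /zŋhɪnwak/.
The consonants /z/, /ŋ/, /n/, /k/ cannot be parsed into a legal (C)V syllable (no codas are permitted; onsets are limited to one consonant).
Each unlicensed consonant becomes the onset of a new syllable: /z/ → /zo/, /ŋ/ → /ŋo/, /n/ → /no/, /k/ → /ko/.

zoŋohɪnowako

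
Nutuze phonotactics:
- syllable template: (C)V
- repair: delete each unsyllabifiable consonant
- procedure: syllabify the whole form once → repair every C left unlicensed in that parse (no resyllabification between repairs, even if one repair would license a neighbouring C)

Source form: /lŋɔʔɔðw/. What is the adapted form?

ŋɔʔɔ

The consonants /l/, /ð/, /w/ cannot be parsed into a legal (C)V syllable (no codas are permitted; onsets are limited to one consonant).
Deleting the stranded consonants removes /l/, /ð/, /w/.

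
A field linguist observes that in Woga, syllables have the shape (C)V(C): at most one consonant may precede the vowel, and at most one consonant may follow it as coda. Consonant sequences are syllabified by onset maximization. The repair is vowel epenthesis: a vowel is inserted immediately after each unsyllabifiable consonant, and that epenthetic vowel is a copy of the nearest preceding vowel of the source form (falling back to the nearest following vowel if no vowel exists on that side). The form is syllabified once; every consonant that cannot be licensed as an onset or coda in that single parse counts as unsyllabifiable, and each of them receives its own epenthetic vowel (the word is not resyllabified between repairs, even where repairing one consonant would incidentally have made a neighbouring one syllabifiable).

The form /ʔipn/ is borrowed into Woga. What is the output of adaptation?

ʔipni

Syllabifying with onset maximization leaves /n/ stranded (at most one coda consonant is licensed; onsets are limited to one consonant).
Each unlicensed consonant becomes the onset of a new syllable: /n/ → /ni/.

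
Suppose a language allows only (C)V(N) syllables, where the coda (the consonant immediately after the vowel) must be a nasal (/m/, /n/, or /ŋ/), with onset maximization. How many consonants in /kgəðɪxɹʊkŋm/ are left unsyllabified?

The consonants /k/, /x/, /k/, /ŋ/, /m/ cannot be parsed into a legal (C)V(N) syllable (only a nasal (/m/, /n/, or /ŋ/) is licensed in coda position; onsets are limited to one consonant).

5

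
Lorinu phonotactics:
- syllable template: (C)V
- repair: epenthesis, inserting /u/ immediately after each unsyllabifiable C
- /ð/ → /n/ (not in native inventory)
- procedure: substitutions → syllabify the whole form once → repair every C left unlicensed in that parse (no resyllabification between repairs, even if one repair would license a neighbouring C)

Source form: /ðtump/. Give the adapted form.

Substitution: /ð/ → /n/, giving /ntump/.
The consonants /n/, /m/, /p/ cannot be parsed into a legal (C)V syllable (no codas are permitted; onsets are limited to one consonant).
Epenthesis after each stranded consonant: /n/ → /nu/, /m/ → /mu/, /p/ → /pu/.

nutumupu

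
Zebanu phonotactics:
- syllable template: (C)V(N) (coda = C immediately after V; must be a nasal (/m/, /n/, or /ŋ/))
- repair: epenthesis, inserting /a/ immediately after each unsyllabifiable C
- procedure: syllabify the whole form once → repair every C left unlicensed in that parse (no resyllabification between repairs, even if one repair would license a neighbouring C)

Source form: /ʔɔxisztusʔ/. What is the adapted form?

Under (C)V(N), the unsyllabifiable consonants are /s/, /z/, /s/, /ʔ/ (only a nasal (/m/, /n/, or /ŋ/) is licensed in coda position; onsets are limited to one consonant).
Each unlicensed consonant becomes the onset of a new syllable: /s/ → /sa/, /z/ → /za/, /s/ → /sa/, /ʔ/ → /ʔa/.

ʔɔxisazatusaʔa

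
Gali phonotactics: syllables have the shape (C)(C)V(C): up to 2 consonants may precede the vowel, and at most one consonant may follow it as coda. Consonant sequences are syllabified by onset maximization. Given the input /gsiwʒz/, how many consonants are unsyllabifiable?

2

Syllabifying with onset maximization leaves /ʒ/, /z/ stranded (at most one coda consonant is licensed; onsets may contain at most 2 consonants).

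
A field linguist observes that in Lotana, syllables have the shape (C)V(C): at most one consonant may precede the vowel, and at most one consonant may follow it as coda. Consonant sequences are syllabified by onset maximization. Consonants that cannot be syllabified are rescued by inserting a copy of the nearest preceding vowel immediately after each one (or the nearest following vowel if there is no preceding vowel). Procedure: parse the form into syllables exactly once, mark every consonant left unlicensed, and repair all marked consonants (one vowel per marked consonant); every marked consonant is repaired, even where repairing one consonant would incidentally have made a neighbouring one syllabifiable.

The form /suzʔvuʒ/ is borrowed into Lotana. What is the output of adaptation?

Syllabifying with onset maximization leaves /ʔ/ stranded (at most one coda consonant is licensed; onsets are limited to one consonant).
Epenthesis after each stranded consonant: /ʔ/ → /ʔu/.

suzʔuvuʒ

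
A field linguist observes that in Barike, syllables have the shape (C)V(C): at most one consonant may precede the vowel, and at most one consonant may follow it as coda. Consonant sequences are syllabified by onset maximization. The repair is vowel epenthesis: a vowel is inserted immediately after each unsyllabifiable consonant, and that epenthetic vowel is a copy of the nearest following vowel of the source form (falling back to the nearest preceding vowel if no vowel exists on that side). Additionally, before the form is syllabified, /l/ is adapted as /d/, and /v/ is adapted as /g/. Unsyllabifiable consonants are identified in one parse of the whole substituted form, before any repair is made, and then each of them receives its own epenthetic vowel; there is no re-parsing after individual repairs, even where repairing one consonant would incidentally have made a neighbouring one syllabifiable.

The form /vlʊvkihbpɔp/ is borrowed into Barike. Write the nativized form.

gʊdʊgkihbɔpɔp

Substitution: /v/ → /g/, /l/ → /d/, giving /gdʊgkihbpɔp/.
Syllabifying with onset maximization leaves /g/, /b/ stranded (at most one coda consonant is licensed; onsets are limited to one consonant).
Each unlicensed consonant becomes the onset of a new syllable: /g/ → /gʊ/, /b/ → /bɔ/.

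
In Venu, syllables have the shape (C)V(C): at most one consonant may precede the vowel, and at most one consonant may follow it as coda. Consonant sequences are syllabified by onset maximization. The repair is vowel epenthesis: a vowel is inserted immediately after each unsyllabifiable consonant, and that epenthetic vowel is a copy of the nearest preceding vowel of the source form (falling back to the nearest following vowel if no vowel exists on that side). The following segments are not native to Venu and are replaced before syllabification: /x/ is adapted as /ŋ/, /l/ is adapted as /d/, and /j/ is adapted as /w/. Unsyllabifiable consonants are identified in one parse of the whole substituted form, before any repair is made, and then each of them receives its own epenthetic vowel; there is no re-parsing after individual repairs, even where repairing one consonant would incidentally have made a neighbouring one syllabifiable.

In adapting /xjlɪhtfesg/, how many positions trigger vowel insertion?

After substitution the input is /ŋwdɪhtfesg/.
The unsyllabifiable consonants are /ŋ/, /w/, /t/, /g/; each receives one epenthetic vowel.

4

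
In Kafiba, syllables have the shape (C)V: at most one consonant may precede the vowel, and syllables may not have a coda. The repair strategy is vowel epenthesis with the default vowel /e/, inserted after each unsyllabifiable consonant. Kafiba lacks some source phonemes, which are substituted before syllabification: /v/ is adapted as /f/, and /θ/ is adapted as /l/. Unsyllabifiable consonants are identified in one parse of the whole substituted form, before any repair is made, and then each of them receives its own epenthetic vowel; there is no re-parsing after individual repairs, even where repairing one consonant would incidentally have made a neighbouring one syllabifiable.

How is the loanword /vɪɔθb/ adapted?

fɪɔlebe

Substitution: /v/ → /f/, /θ/ → /l/, giving /fɪɔlb/.
The consonants /l/, /b/ cannot be parsed into a legal (C)V syllable (no codas are permitted; onsets are limited to one consonant).
Epenthesis after each stranded consonant: /l/ → /le/, /b/ → /be/.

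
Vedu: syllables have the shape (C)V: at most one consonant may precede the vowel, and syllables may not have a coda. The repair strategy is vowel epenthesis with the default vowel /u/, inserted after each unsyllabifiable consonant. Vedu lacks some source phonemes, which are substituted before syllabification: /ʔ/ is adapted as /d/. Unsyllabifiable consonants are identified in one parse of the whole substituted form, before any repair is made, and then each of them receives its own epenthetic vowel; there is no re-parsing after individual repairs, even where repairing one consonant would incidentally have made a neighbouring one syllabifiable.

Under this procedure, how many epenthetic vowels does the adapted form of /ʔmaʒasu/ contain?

1

After substitution the input is /dmaʒasu/.
The unsyllabifiable consonants are /d/; each receives one epenthetic vowel.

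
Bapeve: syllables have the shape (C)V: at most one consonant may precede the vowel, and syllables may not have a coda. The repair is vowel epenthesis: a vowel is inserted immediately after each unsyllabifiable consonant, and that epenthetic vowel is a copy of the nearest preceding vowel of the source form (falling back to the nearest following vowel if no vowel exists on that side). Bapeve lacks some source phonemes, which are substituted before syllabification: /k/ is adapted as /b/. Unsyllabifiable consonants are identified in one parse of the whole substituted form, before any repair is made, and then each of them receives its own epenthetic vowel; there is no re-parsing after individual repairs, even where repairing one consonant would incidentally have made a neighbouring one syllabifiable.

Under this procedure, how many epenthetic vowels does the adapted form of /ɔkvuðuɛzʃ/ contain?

After substitution the input is /ɔbvuðuɛzʃ/.
The unsyllabifiable consonants are /b/, /z/, /ʃ/; each receives one epenthetic vowel.

3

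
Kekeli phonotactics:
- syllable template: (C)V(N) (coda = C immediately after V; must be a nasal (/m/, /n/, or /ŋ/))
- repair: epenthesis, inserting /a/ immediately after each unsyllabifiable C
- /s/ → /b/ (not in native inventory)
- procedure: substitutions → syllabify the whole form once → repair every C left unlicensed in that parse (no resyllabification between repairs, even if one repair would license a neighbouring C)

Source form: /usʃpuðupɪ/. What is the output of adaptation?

Substitution: /s/ → /b/, giving /ubʃpuðupɪ/.
Syllabifying with onset maximization leaves /b/, /ʃ/ stranded (only a nasal (/m/, /n/, or /ŋ/) is licensed in coda position; onsets are limited to one consonant).
Inserting the epenthetic vowel yields /b/ → /ba/, /ʃ/ → /ʃa/.

ubaʃapuðupɪ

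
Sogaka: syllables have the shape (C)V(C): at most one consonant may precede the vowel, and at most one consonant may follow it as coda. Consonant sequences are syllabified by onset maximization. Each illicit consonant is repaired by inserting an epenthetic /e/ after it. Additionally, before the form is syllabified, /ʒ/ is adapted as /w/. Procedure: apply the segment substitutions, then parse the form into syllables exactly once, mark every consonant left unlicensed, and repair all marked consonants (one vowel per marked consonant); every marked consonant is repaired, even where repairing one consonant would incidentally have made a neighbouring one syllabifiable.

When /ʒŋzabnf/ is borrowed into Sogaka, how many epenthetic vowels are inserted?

After substitution the input is /wŋzabnf/.
The unsyllabifiable consonants are /w/, /ŋ/, /n/, /f/; each receives one epenthetic vowel.

4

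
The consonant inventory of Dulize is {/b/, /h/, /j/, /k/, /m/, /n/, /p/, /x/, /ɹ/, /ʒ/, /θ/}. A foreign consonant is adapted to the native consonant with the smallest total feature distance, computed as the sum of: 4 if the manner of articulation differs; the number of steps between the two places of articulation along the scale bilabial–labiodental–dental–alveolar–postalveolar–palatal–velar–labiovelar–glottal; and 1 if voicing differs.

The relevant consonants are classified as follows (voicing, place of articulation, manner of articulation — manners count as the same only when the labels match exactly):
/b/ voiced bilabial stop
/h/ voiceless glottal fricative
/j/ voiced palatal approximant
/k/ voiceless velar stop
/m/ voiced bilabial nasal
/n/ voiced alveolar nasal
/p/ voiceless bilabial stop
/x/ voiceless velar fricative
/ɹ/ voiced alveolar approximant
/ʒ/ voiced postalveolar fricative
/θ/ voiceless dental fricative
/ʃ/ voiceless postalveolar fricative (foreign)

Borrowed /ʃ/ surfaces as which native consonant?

/ʒ/ is closest: same manner (fricative), place distance 0 (postalveolar→postalveolar), voicing differs (+1); total 1. Next closest is /x/ at distance 2.

ʒ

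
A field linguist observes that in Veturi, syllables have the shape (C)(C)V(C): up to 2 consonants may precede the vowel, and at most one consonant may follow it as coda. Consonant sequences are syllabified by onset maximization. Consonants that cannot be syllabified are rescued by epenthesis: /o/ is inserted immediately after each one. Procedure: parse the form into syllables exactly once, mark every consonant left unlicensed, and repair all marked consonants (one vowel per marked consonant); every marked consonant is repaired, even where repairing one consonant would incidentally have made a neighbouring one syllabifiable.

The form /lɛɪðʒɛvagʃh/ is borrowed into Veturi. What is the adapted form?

lɛɪðʒɛvagʃoho

Syllabifying with onset maximization leaves /ʃ/, /h/ stranded (at most one coda consonant is licensed; onsets may contain at most 2 consonants).
Inserting the epenthetic vowel yields /ʃ/ → /ʃo/, /h/ → /ho/.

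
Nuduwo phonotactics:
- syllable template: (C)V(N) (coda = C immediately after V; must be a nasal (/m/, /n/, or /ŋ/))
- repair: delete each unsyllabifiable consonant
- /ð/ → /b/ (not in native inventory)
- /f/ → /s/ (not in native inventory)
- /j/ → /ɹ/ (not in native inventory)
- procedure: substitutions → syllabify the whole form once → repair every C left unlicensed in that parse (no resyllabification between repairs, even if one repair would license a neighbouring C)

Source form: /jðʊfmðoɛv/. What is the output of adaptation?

Substitution: /j/ → /ɹ/, /ð/ → /b/, /f/ → /s/, giving /ɹbʊsmboɛv/.
Under (C)V(N), the unsyllabifiable consonants are /ɹ/, /s/, /m/, /v/ (only a nasal (/m/, /n/, or /ŋ/) is licensed in coda position; onsets are limited to one consonant).
Each unlicensed consonant is deleted: /ɹ/, /s/, /m/, /v/.

bʊboɛ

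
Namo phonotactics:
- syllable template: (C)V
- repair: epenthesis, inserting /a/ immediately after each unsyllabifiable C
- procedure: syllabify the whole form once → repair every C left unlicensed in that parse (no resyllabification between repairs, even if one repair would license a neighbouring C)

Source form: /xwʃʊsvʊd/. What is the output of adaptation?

Under (C)V, the unsyllabifiable consonants are /x/, /w/, /s/, /d/ (no codas are permitted; onsets are limited to one consonant).
Inserting the epenthetic vowel yields /x/ → /xa/, /w/ → /wa/, /s/ → /sa/, /d/ → /da/.

xawaʃʊsavʊda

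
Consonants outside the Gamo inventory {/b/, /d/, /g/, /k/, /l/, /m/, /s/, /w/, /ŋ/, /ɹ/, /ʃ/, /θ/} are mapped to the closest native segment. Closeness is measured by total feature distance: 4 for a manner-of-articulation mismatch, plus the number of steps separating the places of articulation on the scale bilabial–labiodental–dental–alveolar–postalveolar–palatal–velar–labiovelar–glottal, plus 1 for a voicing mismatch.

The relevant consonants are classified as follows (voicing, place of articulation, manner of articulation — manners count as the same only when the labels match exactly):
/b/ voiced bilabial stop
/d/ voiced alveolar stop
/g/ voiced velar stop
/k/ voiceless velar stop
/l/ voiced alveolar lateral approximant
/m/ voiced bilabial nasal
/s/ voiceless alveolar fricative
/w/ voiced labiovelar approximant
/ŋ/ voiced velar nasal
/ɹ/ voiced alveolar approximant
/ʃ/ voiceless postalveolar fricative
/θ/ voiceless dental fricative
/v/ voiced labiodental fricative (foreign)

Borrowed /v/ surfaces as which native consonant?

θ

/θ/ is closest: same manner (fricative), place distance 1 (labiodental→dental), voicing differs (+1); total 2. Next closest is /s/ at distance 3.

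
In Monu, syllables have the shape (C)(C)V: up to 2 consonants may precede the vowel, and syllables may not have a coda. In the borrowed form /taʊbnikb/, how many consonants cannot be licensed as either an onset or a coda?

Under (C)(C)V, the unsyllabifiable consonants are /k/, /b/ (no codas are permitted; onsets may contain at most 2 consonants).

2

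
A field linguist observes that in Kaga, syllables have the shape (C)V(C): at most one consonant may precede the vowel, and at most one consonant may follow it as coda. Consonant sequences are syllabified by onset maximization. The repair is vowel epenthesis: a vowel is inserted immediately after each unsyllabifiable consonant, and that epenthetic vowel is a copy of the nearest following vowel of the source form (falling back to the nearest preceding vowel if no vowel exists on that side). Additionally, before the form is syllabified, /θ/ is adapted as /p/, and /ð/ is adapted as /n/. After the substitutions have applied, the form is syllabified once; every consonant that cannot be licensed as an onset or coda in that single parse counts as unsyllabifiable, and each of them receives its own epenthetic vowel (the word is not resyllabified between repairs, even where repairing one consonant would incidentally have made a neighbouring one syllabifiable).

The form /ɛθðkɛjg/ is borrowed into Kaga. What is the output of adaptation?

ɛpnɛkɛjgɛ

Substitution: /θ/ → /p/, /ð/ → /n/, giving /ɛpnkɛjg/.
Under (C)V(C), the unsyllabifiable consonants are /n/, /g/ (at most one coda consonant is licensed; onsets are limited to one consonant).
Each unlicensed consonant becomes the onset of a new syllable: /n/ → /nɛ/, /g/ → /gɛ/.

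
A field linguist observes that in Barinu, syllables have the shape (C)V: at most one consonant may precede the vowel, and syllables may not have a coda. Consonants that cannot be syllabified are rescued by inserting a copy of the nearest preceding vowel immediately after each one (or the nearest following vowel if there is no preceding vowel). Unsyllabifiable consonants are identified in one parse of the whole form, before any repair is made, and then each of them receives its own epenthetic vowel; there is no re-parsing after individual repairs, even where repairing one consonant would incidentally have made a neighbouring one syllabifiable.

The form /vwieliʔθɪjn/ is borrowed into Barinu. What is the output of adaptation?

viwieliʔiθɪjɪnɪ

The consonants /v/, /ʔ/, /j/, /n/ cannot be parsed into a legal (C)V syllable (no codas are permitted; onsets are limited to one consonant).
Each unlicensed consonant becomes the onset of a new syllable: /v/ → /vi/, /ʔ/ → /ʔi/, /j/ → /jɪ/, /n/ → /nɪ/.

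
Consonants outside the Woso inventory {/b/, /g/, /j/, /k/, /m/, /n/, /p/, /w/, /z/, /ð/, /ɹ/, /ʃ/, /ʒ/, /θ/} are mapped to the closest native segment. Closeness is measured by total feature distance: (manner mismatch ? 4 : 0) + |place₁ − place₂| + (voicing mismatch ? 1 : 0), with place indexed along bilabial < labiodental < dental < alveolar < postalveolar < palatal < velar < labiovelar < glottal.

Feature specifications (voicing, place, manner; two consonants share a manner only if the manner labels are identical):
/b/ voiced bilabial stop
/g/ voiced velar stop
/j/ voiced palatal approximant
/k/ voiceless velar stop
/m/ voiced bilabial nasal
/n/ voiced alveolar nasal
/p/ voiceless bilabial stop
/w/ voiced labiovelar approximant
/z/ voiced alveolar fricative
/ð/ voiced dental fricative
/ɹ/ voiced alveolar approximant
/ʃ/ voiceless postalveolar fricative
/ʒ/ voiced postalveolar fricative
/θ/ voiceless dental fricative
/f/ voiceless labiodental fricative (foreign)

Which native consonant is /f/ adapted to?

/θ/ is closest: same manner (fricative), place distance 1 (labiodental→dental), same voicing; total 1. Next closest is /ð/ at distance 2.

θ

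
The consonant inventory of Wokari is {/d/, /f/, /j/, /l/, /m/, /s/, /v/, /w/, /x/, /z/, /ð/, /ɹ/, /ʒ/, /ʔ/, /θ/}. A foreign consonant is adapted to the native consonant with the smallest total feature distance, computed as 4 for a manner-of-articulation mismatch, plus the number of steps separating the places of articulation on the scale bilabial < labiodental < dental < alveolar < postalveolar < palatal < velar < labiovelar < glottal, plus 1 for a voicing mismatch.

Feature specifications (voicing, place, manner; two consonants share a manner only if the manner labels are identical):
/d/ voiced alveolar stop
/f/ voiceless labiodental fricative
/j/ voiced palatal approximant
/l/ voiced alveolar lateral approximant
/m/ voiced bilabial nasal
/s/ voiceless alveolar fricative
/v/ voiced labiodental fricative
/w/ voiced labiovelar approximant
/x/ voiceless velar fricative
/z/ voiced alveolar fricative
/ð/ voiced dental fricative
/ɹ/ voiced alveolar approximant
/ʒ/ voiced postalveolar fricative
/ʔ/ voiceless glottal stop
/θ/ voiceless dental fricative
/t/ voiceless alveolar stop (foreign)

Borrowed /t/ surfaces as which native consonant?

/d/ is closest: same manner (stop), place distance 0 (alveolar→alveolar), voicing differs (+1); total 1. Next closest is /s/ at distance 4.

d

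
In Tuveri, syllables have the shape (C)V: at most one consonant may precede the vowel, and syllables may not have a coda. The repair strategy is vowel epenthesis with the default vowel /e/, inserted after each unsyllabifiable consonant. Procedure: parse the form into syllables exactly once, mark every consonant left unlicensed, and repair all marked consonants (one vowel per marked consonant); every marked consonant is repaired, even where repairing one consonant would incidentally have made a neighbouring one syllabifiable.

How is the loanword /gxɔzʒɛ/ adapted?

gexɔzeʒɛ

The consonants /g/, /z/ cannot be parsed into a legal (C)V syllable (no codas are permitted; onsets are limited to one consonant).
Each unlicensed consonant becomes the onset of a new syllable: /g/ → /ge/, /z/ → /ze/.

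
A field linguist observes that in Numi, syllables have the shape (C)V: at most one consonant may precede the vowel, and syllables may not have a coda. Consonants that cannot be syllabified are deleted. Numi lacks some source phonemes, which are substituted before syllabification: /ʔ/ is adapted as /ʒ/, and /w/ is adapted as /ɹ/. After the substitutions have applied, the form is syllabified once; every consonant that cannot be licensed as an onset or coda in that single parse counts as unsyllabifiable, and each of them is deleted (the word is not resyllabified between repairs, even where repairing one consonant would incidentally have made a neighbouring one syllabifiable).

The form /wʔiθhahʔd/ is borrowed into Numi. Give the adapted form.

Substitution: /w/ → /ɹ/, /ʔ/ → /ʒ/, giving /ɹʒiθhahʒd/.
Syllabifying with onset maximization leaves /ɹ/, /θ/, /h/, /ʒ/, /d/ stranded (no codas are permitted; onsets are limited to one consonant).
Deletion applies to /ɹ/, /θ/, /h/, /ʒ/, /d/.

ʒiha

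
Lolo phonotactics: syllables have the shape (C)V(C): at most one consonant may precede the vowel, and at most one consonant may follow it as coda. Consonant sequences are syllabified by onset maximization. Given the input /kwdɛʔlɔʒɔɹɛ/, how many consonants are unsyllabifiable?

Under (C)V(C), the unsyllabifiable consonants are /k/, /w/ (at most one coda consonant is licensed; onsets are limited to one consonant).

2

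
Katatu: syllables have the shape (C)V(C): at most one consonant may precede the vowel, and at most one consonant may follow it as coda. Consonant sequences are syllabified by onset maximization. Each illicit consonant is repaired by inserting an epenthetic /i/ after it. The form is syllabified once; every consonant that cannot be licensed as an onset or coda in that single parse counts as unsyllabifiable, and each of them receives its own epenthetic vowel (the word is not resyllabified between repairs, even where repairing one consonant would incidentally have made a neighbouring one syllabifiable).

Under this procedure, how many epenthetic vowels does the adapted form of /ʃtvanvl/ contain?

4

The unsyllabifiable consonants are /ʃ/, /t/, /v/, /l/; each receives one epenthetic vowel.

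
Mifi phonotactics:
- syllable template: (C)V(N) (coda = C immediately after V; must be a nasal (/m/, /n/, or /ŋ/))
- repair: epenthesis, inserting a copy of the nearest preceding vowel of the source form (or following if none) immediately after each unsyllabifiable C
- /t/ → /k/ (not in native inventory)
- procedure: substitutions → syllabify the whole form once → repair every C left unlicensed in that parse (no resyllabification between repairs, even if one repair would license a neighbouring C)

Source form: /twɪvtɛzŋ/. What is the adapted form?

kɪwɪvɪkɛzɛŋɛ

Substitution: /t/ → /k/, giving /kwɪvkɛzŋ/.
Syllabifying with onset maximization leaves /k/, /v/, /z/, /ŋ/ stranded (only a nasal (/m/, /n/, or /ŋ/) is licensed in coda position; onsets are limited to one consonant).
Epenthesis after each stranded consonant: /k/ → /kɪ/, /v/ → /vɪ/, /z/ → /zɛ/, /ŋ/ → /ŋɛ/.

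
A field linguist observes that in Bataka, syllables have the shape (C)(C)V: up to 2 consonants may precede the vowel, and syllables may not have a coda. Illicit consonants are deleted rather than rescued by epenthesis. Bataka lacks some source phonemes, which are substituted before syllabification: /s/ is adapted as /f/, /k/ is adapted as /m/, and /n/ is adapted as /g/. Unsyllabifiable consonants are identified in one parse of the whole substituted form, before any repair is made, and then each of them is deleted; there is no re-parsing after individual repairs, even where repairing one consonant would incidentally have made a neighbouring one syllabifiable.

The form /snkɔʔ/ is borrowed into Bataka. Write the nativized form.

Substitution: /s/ → /f/, /n/ → /g/, /k/ → /m/, giving /fgmɔʔ/.
Under (C)(C)V, the unsyllabifiable consonants are /f/, /ʔ/ (no codas are permitted; onsets may contain at most 2 consonants).
Each unlicensed consonant is deleted: /f/, /ʔ/.

gmɔ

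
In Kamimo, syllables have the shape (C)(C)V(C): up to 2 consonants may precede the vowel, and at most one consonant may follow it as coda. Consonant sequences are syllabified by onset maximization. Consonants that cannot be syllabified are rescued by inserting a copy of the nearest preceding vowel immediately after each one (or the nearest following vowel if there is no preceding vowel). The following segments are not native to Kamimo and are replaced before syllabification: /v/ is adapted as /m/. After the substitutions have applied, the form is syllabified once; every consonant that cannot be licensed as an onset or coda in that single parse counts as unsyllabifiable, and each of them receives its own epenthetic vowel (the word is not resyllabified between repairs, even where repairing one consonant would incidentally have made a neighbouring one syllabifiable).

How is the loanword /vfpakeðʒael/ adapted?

Substitution: /v/ → /m/, giving /mfpakeðʒael/.
The consonants /m/ cannot be parsed into a legal (C)(C)V(C) syllable (at most one coda consonant is licensed; onsets may contain at most 2 consonants).
Each unlicensed consonant becomes the onset of a new syllable: /m/ → /ma/.

mafpakeðʒael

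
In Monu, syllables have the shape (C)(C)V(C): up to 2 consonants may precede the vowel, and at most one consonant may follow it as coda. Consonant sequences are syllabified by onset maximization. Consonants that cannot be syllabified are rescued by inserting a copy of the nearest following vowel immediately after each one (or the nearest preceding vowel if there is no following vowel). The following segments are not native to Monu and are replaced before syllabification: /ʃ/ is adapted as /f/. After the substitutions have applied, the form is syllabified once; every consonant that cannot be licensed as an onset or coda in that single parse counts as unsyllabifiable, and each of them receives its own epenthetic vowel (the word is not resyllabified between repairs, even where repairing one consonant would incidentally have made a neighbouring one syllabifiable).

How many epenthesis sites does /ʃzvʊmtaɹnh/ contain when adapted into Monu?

3

After substitution the input is /fzvʊmtaɹnh/.
The unsyllabifiable consonants are /f/, /n/, /h/; each receives one epenthetic vowel.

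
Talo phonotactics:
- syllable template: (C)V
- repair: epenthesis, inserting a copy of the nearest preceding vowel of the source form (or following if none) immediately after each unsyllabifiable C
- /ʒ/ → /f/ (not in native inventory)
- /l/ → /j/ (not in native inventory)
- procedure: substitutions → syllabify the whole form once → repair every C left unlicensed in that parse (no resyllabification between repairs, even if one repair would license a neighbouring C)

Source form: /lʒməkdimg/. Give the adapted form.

Substitution: /l/ → /j/, /ʒ/ → /f/, giving /jfməkdimg/.
Under (C)V, the unsyllabifiable consonants are /j/, /f/, /k/, /m/, /g/ (no codas are permitted; onsets are limited to one consonant).
Each unlicensed consonant becomes the onset of a new syllable: /j/ → /jə/, /f/ → /fə/, /k/ → /kə/, /m/ → /mi/, /g/ → /gi/.

jəfəməkədimigi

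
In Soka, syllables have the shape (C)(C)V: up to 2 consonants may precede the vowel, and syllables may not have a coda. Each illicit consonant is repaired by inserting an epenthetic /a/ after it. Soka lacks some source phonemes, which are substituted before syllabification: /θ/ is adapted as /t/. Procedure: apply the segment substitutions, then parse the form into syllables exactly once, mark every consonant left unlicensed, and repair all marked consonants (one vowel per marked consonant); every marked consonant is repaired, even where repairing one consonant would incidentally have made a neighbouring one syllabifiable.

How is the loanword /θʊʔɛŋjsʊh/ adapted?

tʊʔɛŋajsʊha

Substitution: /θ/ → /t/, giving /tʊʔɛŋjsʊh/.
Syllabifying with onset maximization leaves /ŋ/, /h/ stranded (no codas are permitted; onsets may contain at most 2 consonants).
Inserting the epenthetic vowel yields /ŋ/ → /ŋa/, /h/ → /ha/.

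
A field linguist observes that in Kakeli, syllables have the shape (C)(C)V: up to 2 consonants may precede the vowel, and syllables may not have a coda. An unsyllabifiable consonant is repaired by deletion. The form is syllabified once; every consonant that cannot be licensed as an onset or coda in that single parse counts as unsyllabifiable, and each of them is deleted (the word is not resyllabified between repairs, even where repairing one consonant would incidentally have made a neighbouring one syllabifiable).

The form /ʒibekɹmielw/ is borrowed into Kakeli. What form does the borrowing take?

ʒibeɹmie

Under (C)(C)V, the unsyllabifiable consonants are /k/, /l/, /w/ (no codas are permitted; onsets may contain at most 2 consonants).
Each unlicensed consonant is deleted: /k/, /l/, /w/.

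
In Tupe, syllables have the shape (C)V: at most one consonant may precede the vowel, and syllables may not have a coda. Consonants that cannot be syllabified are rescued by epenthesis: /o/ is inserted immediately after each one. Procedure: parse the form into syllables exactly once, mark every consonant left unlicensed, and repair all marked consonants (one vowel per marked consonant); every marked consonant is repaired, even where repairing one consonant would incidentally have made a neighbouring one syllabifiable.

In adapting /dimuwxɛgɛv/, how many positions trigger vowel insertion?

The unsyllabifiable consonants are /w/, /v/; each receives one epenthetic vowel.

2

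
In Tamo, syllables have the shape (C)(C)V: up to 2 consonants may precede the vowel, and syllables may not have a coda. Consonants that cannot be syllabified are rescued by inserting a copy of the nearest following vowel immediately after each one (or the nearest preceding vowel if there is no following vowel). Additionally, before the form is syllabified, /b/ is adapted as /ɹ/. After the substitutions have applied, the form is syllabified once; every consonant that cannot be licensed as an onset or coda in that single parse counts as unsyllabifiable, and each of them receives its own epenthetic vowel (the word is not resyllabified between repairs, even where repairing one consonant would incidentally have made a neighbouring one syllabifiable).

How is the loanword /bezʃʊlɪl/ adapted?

Substitution: /b/ → /ɹ/, giving /ɹezʃʊlɪl/.
The consonants /l/ cannot be parsed into a legal (C)(C)V syllable (no codas are permitted; onsets may contain at most 2 consonants).
Inserting the epenthetic vowel yields /l/ → /lɪ/.

ɹezʃʊlɪlɪ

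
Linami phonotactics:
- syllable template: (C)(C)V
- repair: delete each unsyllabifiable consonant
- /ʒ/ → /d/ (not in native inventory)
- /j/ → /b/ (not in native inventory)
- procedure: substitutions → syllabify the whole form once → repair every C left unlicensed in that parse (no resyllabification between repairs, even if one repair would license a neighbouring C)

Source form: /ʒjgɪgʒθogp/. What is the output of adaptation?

Substitution: /ʒ/ → /d/, /j/ → /b/, giving /dbgɪgdθogp/.
Under (C)(C)V, the unsyllabifiable consonants are /d/, /g/, /g/, /p/ (no codas are permitted; onsets may contain at most 2 consonants).
Each unlicensed consonant is deleted: /d/, /g/, /g/, /p/.

bgɪdθo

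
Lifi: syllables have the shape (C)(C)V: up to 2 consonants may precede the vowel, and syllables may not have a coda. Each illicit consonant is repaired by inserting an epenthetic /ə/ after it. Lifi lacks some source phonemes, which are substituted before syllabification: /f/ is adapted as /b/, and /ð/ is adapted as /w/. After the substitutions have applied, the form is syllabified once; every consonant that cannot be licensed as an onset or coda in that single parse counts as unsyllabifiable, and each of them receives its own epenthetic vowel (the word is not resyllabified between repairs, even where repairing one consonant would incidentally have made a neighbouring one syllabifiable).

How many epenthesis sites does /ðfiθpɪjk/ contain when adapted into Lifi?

2

After substitution the input is /wbiθpɪjk/.
The unsyllabifiable consonants are /j/, /k/; each receives one epenthetic vowel.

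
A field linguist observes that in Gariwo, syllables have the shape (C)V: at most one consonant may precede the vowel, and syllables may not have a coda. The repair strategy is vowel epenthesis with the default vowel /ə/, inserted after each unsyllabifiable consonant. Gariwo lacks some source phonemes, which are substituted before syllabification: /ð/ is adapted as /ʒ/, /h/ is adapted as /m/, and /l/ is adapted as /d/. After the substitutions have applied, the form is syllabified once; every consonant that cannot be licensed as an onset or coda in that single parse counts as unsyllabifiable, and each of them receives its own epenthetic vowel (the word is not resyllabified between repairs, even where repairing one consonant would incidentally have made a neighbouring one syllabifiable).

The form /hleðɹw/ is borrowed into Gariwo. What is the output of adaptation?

Substitution: /h/ → /m/, /l/ → /d/, /ð/ → /ʒ/, giving /mdeʒɹw/.
The consonants /m/, /ʒ/, /ɹ/, /w/ cannot be parsed into a legal (C)V syllable (no codas are permitted; onsets are limited to one consonant).
Inserting the epenthetic vowel yields /m/ → /mə/, /ʒ/ → /ʒə/, /ɹ/ → /ɹə/, /w/ → /wə/.

mədeʒəɹəwə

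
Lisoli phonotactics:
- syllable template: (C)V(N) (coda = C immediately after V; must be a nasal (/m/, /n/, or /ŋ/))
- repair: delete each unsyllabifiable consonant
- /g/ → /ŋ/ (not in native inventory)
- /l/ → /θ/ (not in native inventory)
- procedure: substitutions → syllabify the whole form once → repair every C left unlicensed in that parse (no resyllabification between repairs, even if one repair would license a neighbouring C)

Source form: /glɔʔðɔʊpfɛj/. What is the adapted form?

θɔðɔʊfɛ

Substitution: /g/ → /ŋ/, /l/ → /θ/, giving /ŋθɔʔðɔʊpfɛj/.
Under (C)V(N), the unsyllabifiable consonants are /ŋ/, /ʔ/, /p/, /j/ (only a nasal (/m/, /n/, or /ŋ/) is licensed in coda position; onsets are limited to one consonant).
Deletion applies to /ŋ/, /ʔ/, /p/, /j/.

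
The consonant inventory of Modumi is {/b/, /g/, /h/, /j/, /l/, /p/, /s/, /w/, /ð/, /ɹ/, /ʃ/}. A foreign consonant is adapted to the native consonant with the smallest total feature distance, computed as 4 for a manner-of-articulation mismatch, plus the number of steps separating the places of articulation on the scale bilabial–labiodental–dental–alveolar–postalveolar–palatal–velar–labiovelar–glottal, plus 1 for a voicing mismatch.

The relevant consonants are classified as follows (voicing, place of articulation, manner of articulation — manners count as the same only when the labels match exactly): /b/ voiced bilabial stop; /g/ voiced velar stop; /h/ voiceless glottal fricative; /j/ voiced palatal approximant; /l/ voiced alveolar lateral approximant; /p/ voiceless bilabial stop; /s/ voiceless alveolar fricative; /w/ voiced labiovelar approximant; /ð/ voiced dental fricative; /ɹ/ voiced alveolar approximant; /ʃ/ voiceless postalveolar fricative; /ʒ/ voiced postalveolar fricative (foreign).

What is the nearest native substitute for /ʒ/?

ʃ

/ʃ/ is closest: same manner (fricative), place distance 0 (postalveolar→postalveolar), voicing differs (+1); total 1. Next closest is /s/ at distance 2.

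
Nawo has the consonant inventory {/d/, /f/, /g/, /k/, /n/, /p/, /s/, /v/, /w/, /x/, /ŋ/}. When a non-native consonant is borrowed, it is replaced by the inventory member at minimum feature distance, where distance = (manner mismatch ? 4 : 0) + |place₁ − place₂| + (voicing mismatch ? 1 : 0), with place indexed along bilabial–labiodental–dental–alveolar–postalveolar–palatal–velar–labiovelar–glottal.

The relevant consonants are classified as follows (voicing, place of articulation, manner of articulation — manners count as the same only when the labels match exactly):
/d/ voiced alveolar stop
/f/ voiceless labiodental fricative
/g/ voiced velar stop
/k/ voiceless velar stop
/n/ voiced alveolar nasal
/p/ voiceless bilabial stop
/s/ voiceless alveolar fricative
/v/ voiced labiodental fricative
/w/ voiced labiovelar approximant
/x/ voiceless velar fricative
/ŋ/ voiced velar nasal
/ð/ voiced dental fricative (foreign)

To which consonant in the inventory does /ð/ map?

v

/v/ is closest: same manner (fricative), place distance 1 (dental→labiodental), same voicing; total 1. Next closest is /f/ at distance 2.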